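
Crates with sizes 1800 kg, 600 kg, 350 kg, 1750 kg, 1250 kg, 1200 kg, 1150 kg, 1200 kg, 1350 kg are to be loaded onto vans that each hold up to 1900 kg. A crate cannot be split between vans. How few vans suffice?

7

Total = 1800 + 1750 + 1350 + 1250 + 1200 + 1200 + 1150 + 600 + 350 = 10650 kg.
Lower bound: ⌈10650/1900⌉ = 6 vans.
Also, 7 crates each exceed 950 kg, and no two of those can share a van, so at least 7 vans are needed.
A packing using 7 vans:
  van 1: 1800 = 1800
  van 2: 1750 = 1750
  van 3: 1350 + 350 = 1700
  van 4: 1250 + 600 = 1850
  van 5: 1200 = 1200
  van 6: 1200 = 1200
  van 7: 1150 = 1150
This matches the lower bound, so 7 is optimal.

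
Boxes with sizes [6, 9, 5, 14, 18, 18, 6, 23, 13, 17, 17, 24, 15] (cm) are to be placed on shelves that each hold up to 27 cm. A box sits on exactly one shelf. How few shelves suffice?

8

Total = 24 + 23 + 18 + 18 + 17 + 17 + 15 + 14 + 13 + 9 + 6 + 6 + 5 = 185 cm.
Lower bound: ⌈185/27⌉ = 7 shelves.
Also, 8 boxes each exceed 27/2 cm, and no two of those can share a shelf, so at least 8 shelves are needed.
A packing using 8 shelves:
  shelf 1: 24 = 24
  shelf 2: 23 = 23
  shelf 3: 18 + 9 = 27
  shelf 4: 18 + 6 = 24
  shelf 5: 17 + 6 = 23
  shelf 6: 17 + 5 = 22
  shelf 7: 15 = 15
  shelf 8: 14 + 13 = 27
This matches the lower bound, so 8 is optimal.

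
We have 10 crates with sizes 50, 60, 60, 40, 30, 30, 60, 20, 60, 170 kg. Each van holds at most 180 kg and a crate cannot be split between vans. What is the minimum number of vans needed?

4

Total = 170 + 60 + 60 + 60 + 60 + 50 + 40 + 30 + 30 + 20 = 580 kg.
Lower bound: ⌈580/180⌉ = 4 vans.
A packing using 4 vans:
  van 1: 170 = 170
  van 2: 60 + 60 + 60 = 180
  van 3: 60 + 50 + 40 + 30 = 180
  van 4: 30 + 20 = 50
This matches the lower bound, so 4 is optimal.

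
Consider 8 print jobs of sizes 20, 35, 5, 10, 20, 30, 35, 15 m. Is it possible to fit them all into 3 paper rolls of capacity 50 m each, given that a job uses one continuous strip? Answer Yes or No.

Total = 170 m; ⌈170/50⌉ = 4.
At least 4 paper rolls are required, but only 3 are allowed.

No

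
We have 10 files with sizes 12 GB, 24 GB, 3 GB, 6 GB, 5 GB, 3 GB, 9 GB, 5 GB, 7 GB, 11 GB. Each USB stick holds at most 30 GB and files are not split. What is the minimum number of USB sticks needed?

3

Total = 24 + 12 + 11 + 9 + 7 + 6 + 5 + 5 + 3 + 3 = 85 GB.
Lower bound: ⌈85/30⌉ = 3 USB sticks.
A packing using 3 USB sticks:
  USB stick 1: 24 + 6 = 30
  USB stick 2: 12 + 11 + 7 = 30
  USB stick 3: 9 + 5 + 5 + 3 + 3 = 25
This matches the lower bound, so 3 is optimal.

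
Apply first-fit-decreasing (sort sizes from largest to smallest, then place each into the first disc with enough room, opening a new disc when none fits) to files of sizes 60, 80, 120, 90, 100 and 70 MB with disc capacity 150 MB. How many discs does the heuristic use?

Sorted descending: 120, 100, 90, 80, 70, 60.
  120 → disc 1 (new)  [load 120/150]
  100 → disc 2 (new)  [load 100/150]
  90 → disc 3 (new)  [load 90/150]
  80 → disc 4 (new)  [load 80/150]
  70 → disc 4  [load 150/150]
  60 → disc 3  [load 150/150]
4 discs opened.

4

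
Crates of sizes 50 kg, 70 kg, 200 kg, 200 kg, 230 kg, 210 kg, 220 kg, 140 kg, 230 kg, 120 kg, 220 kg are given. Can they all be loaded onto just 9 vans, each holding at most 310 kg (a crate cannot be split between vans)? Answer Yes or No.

A valid assignment using 8 vans:
  van 1: 230 + 70 = 300
  van 2: 230 + 50 = 280
  van 3: 220 = 220
  van 4: 220 = 220
  van 5: 210 = 210
  van 6: 200 = 200
  van 7: 200 = 200
  van 8: 140 + 120 = 260
That uses only 8 ≤ 9, so 9 vans are enough.

Yes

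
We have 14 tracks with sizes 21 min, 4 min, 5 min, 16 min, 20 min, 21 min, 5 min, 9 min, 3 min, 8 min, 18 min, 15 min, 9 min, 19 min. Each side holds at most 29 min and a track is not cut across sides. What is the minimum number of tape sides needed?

Total = 21 + 21 + 20 + 19 + 18 + 16 + 15 + 9 + 9 + 8 + 5 + 5 + 4 + 3 = 173 min.
Lower bound: ⌈173/29⌉ = 6 tape sides.
Also, 7 tracks each exceed 29/2 min, and no two of those can share a side, so at least 7 tape sides are needed.
A packing using 7 tape sides:
  side 1: 21 + 8 = 29
  side 2: 21 + 5 + 3 = 29
  side 3: 20 + 9 = 29
  side 4: 19 + 9 = 28
  side 5: 18 + 5 + 4 = 27
  side 6: 16 = 16
  side 7: 15 = 15
This matches the lower bound, so 7 is optimal.

7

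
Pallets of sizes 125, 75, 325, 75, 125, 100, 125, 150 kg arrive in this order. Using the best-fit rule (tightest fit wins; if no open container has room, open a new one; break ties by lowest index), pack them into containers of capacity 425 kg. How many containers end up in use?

  125 → container 1 (new)  [load 125/425]
  75 → container 1  [load 200/425]
  325 → container 2 (new)  [load 325/425]
  75 → container 2  [load 400/425]
  125 → container 1  [load 325/425]
  100 → container 1  [load 425/425]
  125 → container 3 (new)  [load 125/425]
  150 → container 3  [load 275/425]
3 containers opened.

3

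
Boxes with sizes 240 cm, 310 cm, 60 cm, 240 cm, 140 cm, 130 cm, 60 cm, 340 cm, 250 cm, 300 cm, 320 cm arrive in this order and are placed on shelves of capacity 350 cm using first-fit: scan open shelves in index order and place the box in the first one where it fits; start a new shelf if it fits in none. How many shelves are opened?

  240 → shelf 1 (new)  [load 240/350]
  310 → shelf 2 (new)  [load 310/350]
  60 → shelf 1  [load 300/350]
  240 → shelf 3 (new)  [load 240/350]
  140 → shelf 4 (new)  [load 140/350]
  130 → shelf 4  [load 270/350]
  60 → shelf 3  [load 300/350]
  340 → shelf 5 (new)  [load 340/350]
  250 → shelf 6 (new)  [load 250/350]
  300 → shelf 7 (new)  [load 300/350]
  320 → shelf 8 (new)  [load 320/350]
8 shelves opened.

8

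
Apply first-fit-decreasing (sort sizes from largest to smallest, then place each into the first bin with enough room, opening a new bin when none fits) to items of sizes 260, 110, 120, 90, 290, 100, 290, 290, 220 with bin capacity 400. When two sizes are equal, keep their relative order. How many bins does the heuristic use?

5

Sorted descending: 290, 290, 290, 260, 220, 120, 110, 100, 90.
  290 → bin 1 (new)  [load 290/400]
  290 → bin 2 (new)  [load 290/400]
  290 → bin 3 (new)  [load 290/400]
  260 → bin 4 (new)  [load 260/400]
  220 → bin 5 (new)  [load 220/400]
  120 → bin 4  [load 380/400]
  110 → bin 1  [load 400/400]
  100 → bin 2  [load 390/400]
  90 → bin 3  [load 380/400]
5 bins opened.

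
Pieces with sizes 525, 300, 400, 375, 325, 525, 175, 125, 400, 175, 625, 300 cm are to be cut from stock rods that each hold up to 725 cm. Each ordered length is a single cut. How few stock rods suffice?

7

Total = 625 + 525 + 525 + 400 + 400 + 375 + 325 + 300 + 300 + 175 + 175 + 125 = 4250 cm.
Lower bound: ⌈4250/725⌉ = 6 stock rods.
A packing using 7 stock rods:
  stock rod 1: 625 = 625
  stock rod 2: 525 + 175 = 700
  stock rod 3: 525 + 175 = 700
  stock rod 4: 400 + 325 = 725
  stock rod 5: 400 + 300 = 700
  stock rod 6: 375 + 300 = 675
  stock rod 7: 125 = 125
No arrangement into 6 stock rods stays within capacity, so 7 is optimal.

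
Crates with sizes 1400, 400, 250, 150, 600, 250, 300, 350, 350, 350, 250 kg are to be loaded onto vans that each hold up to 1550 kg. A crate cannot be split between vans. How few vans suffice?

3

Total = 1400 + 600 + 400 + 350 + 350 + 350 + 300 + 250 + 250 + 250 + 150 = 4650 kg.
Lower bound: ⌈4650/1550⌉ = 3 vans.
A packing using 3 vans:
  van 1: 1400 + 150 = 1550
  van 2: 600 + 400 + 300 + 250 = 1550
  van 3: 350 + 350 + 350 + 250 + 250 = 1550
This matches the lower bound, so 3 is optimal.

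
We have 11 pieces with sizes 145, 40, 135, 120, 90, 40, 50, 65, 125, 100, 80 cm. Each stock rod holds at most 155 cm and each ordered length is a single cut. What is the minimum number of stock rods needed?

Total = 145 + 135 + 125 + 120 + 100 + 90 + 80 + 65 + 50 + 40 + 40 = 990 cm.
Lower bound: ⌈990/155⌉ = 7 stock rods.
A packing using 8 stock rods:
  stock rod 1: 145 = 145
  stock rod 2: 135 = 135
  stock rod 3: 125 = 125
  stock rod 4: 120 = 120
  stock rod 5: 100 + 50 = 150
  stock rod 6: 90 + 65 = 155
  stock rod 7: 80 + 40 = 120
  stock rod 8: 40 = 40
No arrangement into 7 stock rods stays within capacity, so 8 is optimal.

8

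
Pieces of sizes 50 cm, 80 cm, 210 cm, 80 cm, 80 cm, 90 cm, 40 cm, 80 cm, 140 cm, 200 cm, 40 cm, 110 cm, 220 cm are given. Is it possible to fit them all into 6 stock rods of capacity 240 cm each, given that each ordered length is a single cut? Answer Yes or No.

No

Total = 1420 cm; ⌈1420/240⌉ = 6.
The bound of 6 does not rule out 6, but exhaustive search shows no assignment into 6 stock rods of capacity 240 cm exists — the minimum is 7.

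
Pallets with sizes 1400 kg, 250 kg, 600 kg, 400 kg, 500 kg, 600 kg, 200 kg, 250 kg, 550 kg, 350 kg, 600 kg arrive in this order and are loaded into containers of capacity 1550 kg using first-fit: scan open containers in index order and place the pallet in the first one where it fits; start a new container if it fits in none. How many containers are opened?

  1400 → container 1 (new)  [load 1400/1550]
  250 → container 2 (new)  [load 250/1550]
  600 → container 2  [load 850/1550]
  400 → container 2  [load 1250/1550]
  500 → container 3 (new)  [load 500/1550]
  600 → container 3  [load 1100/1550]
  200 → container 2  [load 1450/1550]
  250 → container 3  [load 1350/1550]
  550 → container 4 (new)  [load 550/1550]
  350 → container 4  [load 900/1550]
  600 → container 4  [load 1500/1550]
4 containers opened.

4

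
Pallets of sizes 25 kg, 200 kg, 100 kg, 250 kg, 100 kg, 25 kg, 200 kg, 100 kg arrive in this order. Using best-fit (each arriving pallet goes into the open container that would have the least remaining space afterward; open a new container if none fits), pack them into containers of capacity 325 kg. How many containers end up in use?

  25 → container 1 (new)  [load 25/325]
  200 → container 1  [load 225/325]
  100 → container 1  [load 325/325]
  250 → container 2 (new)  [load 250/325]
  100 → container 3 (new)  [load 100/325]
  25 → container 2  [load 275/325]
  200 → container 3  [load 300/325]
  100 → container 4 (new)  [load 100/325]
4 containers opened.

4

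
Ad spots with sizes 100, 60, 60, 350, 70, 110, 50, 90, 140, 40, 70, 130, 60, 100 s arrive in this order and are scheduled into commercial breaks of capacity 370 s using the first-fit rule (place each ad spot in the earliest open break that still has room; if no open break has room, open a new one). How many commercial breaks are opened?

  100 → break 1 (new)  [load 100/370]
  60 → break 1  [load 160/370]
  60 → break 1  [load 220/370]
  350 → break 2 (new)  [load 350/370]
  70 → break 1  [load 290/370]
  110 → break 3 (new)  [load 110/370]
  50 → break 1  [load 340/370]
  90 → break 3  [load 200/370]
  140 → break 3  [load 340/370]
  40 → break 4 (new)  [load 40/370]
  70 → break 4  [load 110/370]
  130 → break 4  [load 240/370]
  60 → break 4  [load 300/370]
  100 → break 5 (new)  [load 100/370]
5 commercial breaks opened.

5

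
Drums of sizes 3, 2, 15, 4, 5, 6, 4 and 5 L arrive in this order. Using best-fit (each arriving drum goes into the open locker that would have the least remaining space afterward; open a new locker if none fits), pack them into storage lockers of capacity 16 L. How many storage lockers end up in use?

  3 → locker 1 (new)  [load 3/16]
  2 → locker 1  [load 5/16]
  15 → locker 2 (new)  [load 15/16]
  4 → locker 1  [load 9/16]
  5 → locker 1  [load 14/16]
  6 → locker 3 (new)  [load 6/16]
  4 → locker 3  [load 10/16]
  5 → locker 3  [load 15/16]
3 storage lockers opened.

3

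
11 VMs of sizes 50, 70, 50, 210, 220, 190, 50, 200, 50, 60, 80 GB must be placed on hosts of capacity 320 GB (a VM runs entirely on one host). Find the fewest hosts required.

Total = 220 + 210 + 200 + 190 + 80 + 70 + 60 + 50 + 50 + 50 + 50 = 1230 GB.
Lower bound: ⌈1230/320⌉ = 4 hosts.
A packing using 4 hosts:
  host 1: 220 + 80 = 300
  host 2: 210 + 60 + 50 = 320
  host 3: 200 + 70 + 50 = 320
  host 4: 190 + 50 + 50 = 290
This matches the lower bound, so 4 is optimal.

4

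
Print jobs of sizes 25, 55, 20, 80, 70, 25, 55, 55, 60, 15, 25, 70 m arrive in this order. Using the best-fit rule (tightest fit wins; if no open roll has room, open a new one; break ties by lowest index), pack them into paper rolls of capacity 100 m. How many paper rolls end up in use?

  25 → roll 1 (new)  [load 25/100]
  55 → roll 1  [load 80/100]
  20 → roll 1  [load 100/100]
  80 → roll 2 (new)  [load 80/100]
  70 → roll 3 (new)  [load 70/100]
  25 → roll 3  [load 95/100]
  55 → roll 4 (new)  [load 55/100]
  55 → roll 5 (new)  [load 55/100]
  60 → roll 6 (new)  [load 60/100]
  15 → roll 2  [load 95/100]
  25 → roll 6  [load 85/100]
  70 → roll 7 (new)  [load 70/100]
7 paper rolls opened.

7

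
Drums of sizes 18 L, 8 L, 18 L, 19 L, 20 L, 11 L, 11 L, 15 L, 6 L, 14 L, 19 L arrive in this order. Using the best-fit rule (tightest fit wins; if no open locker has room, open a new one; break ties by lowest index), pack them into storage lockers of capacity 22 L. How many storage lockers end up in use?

9

  18 → locker 1 (new)  [load 18/22]
  8 → locker 2 (new)  [load 8/22]
  18 → locker 3 (new)  [load 18/22]
  19 → locker 4 (new)  [load 19/22]
  20 → locker 5 (new)  [load 20/22]
  11 → locker 2  [load 19/22]
  11 → locker 6 (new)  [load 11/22]
  15 → locker 7 (new)  [load 15/22]
  6 → locker 7  [load 21/22]
  14 → locker 8 (new)  [load 14/22]
  19 → locker 9 (new)  [load 19/22]
9 storage lockers opened.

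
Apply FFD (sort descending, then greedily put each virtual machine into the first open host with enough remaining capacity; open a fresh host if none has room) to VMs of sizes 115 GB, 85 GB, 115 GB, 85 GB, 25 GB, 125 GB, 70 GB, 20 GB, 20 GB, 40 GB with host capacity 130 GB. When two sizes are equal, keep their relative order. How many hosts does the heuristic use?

6

Sorted descending: 125, 115, 115, 85, 85, 70, 40, 25, 20, 20.
  125 → host 1 (new)  [load 125/130]
  115 → host 2 (new)  [load 115/130]
  115 → host 3 (new)  [load 115/130]
  85 → host 4 (new)  [load 85/130]
  85 → host 5 (new)  [load 85/130]
  70 → host 6 (new)  [load 70/130]
  40 → host 4  [load 125/130]
  25 → host 5  [load 110/130]
  20 → host 5  [load 130/130]
  20 → host 6  [load 90/130]
6 hosts opened.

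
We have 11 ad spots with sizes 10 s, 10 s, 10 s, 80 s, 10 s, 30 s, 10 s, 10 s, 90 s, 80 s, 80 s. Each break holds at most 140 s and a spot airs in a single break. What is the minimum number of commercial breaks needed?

Total = 90 + 80 + 80 + 80 + 30 + 10 + 10 + 10 + 10 + 10 + 10 = 420 s.
Lower bound: ⌈420/140⌉ = 3 commercial breaks.
Also, 4 ad spots each exceed 70 s, and no two of those can share a break, so at least 4 commercial breaks are needed.
A packing using 4 commercial breaks:
  break 1: 90 + 30 + 10 + 10 = 140
  break 2: 80 + 10 + 10 + 10 + 10 = 120
  break 3: 80 = 80
  break 4: 80 = 80
This matches the lower bound, so 4 is optimal.

4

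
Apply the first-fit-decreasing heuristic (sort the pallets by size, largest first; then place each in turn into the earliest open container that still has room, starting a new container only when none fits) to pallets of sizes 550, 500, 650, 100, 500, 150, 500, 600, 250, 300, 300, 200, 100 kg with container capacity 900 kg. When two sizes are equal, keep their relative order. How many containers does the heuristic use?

Sorted descending: 650, 600, 550, 500, 500, 500, 300, 300, 250, 200, 150, 100, 100.
  650 → container 1 (new)  [load 650/900]
  600 → container 2 (new)  [load 600/900]
  550 → container 3 (new)  [load 550/900]
  500 → container 4 (new)  [load 500/900]
  500 → container 5 (new)  [load 500/900]
  500 → container 6 (new)  [load 500/900]
  300 → container 2  [load 900/900]
  300 → container 3  [load 850/900]
  250 → container 1  [load 900/900]
  200 → container 4  [load 700/900]
  150 → container 4  [load 850/900]
  100 → container 5  [load 600/900]
  100 → container 5  [load 700/900]
6 containers opened.

6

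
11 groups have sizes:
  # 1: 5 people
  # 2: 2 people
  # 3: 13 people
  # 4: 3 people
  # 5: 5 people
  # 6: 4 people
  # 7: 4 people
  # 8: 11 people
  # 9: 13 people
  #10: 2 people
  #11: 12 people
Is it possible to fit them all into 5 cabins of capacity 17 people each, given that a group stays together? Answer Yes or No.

Yes

A valid assignment using 5 cabins:
  cabin 1: 13 + 4 = 17
  cabin 2: 13 + 4 = 17
  cabin 3: 12 + 5 = 17
  cabin 4: 11 + 5 = 16
  cabin 5: 3 + 2 + 2 = 7
Every load is within 17 people, so 5 cabins suffice.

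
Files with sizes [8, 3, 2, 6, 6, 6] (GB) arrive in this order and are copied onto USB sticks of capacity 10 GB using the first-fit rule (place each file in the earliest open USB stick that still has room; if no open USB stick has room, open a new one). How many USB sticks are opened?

4

  8 → USB stick 1 (new)  [load 8/10]
  3 → USB stick 2 (new)  [load 3/10]
  2 → USB stick 1  [load 10/10]
  6 → USB stick 2  [load 9/10]
  6 → USB stick 3 (new)  [load 6/10]
  6 → USB stick 4 (new)  [load 6/10]
4 USB sticks opened.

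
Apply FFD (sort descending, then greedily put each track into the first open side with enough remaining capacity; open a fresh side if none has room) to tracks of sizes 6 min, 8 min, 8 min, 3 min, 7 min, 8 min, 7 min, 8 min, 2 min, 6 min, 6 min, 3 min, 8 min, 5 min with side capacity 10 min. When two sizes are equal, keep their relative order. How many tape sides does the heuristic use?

11

Sorted descending: 8, 8, 8, 8, 8, 7, 7, 6, 6, 6, 5, 3, 3, 2.
  8 → side 1 (new)  [load 8/10]
  8 → side 2 (new)  [load 8/10]
  8 → side 3 (new)  [load 8/10]
  8 → side 4 (new)  [load 8/10]
  8 → side 5 (new)  [load 8/10]
  7 → side 6 (new)  [load 7/10]
  7 → side 7 (new)  [load 7/10]
  6 → side 8 (new)  [load 6/10]
  6 → side 9 (new)  [load 6/10]
  6 → side 10 (new)  [load 6/10]
  5 → side 11 (new)  [load 5/10]
  3 → side 6  [load 10/10]
  3 → side 7  [load 10/10]
  2 → side 1  [load 10/10]
11 tape sides opened.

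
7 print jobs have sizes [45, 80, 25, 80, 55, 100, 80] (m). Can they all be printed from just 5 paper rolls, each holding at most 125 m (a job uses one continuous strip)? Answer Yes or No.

A valid assignment using 5 paper rolls:
  roll 1: 100 + 25 = 125
  roll 2: 80 + 45 = 125
  roll 3: 80 = 80
  roll 4: 80 = 80
  roll 5: 55 = 55
Every load is within 125 m, so 5 paper rolls suffice.

Yes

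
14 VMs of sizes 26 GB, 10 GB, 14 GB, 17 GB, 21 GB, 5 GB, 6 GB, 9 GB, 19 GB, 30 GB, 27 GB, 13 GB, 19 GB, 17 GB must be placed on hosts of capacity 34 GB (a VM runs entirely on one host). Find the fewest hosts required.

Total = 30 + 27 + 26 + 21 + 19 + 19 + 17 + 17 + 14 + 13 + 10 + 9 + 6 + 5 = 233 GB.
Lower bound: ⌈233/34⌉ = 7 hosts.
A packing using 8 hosts:
  host 1: 30 = 30
  host 2: 27 + 6 = 33
  host 3: 26 + 5 = 31
  host 4: 21 + 13 = 34
  host 5: 19 + 14 = 33
  host 6: 19 + 10 = 29
  host 7: 17 + 17 = 34
  host 8: 9 = 9
No arrangement into 7 hosts stays within capacity, so 8 is optimal.

8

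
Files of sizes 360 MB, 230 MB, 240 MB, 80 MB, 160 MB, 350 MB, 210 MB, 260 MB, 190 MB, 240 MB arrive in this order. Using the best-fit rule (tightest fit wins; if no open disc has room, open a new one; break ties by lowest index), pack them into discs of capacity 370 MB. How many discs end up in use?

  360 → disc 1 (new)  [load 360/370]
  230 → disc 2 (new)  [load 230/370]
  240 → disc 3 (new)  [load 240/370]
  80 → disc 3  [load 320/370]
  160 → disc 4 (new)  [load 160/370]
  350 → disc 5 (new)  [load 350/370]
  210 → disc 4  [load 370/370]
  260 → disc 6 (new)  [load 260/370]
  190 → disc 7 (new)  [load 190/370]
  240 → disc 8 (new)  [load 240/370]
8 discs opened.

8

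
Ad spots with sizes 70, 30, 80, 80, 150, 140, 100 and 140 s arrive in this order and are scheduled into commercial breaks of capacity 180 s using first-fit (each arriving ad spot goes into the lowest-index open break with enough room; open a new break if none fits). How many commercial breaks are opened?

  70 → break 1 (new)  [load 70/180]
  30 → break 1  [load 100/180]
  80 → break 1  [load 180/180]
  80 → break 2 (new)  [load 80/180]
  150 → break 3 (new)  [load 150/180]
  140 → break 4 (new)  [load 140/180]
  100 → break 2  [load 180/180]
  140 → break 5 (new)  [load 140/180]
5 commercial breaks opened.

5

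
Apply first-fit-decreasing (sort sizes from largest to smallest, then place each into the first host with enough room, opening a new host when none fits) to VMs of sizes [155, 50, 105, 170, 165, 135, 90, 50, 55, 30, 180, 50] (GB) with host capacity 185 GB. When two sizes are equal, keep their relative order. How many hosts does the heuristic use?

Sorted descending: 180, 170, 165, 155, 135, 105, 90, 55, 50, 50, 50, 30.
  180 → host 1 (new)  [load 180/185]
  170 → host 2 (new)  [load 170/185]
  165 → host 3 (new)  [load 165/185]
  155 → host 4 (new)  [load 155/185]
  135 → host 5 (new)  [load 135/185]
  105 → host 6 (new)  [load 105/185]
  90 → host 7 (new)  [load 90/185]
  55 → host 6  [load 160/185]
  50 → host 5  [load 185/185]
  50 → host 7  [load 140/185]
  50 → host 8 (new)  [load 50/185]
  30 → host 4  [load 185/185]
8 hosts opened.

8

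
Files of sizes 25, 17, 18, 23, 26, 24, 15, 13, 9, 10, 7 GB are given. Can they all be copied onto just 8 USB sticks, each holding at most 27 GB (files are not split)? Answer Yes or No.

A valid assignment using 8 USB sticks:
  USB stick 1: 26 = 26
  USB stick 2: 25 = 25
  USB stick 3: 24 = 24
  USB stick 4: 23 = 23
  USB stick 5: 18 + 9 = 27
  USB stick 6: 17 + 10 = 27
  USB stick 7: 15 + 7 = 22
  USB stick 8: 13 = 13
Every load is within 27 GB, so 8 USB sticks suffice.

Yes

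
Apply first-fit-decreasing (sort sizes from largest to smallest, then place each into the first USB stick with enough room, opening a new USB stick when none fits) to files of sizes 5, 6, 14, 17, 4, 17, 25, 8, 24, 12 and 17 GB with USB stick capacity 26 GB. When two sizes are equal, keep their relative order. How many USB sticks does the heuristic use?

Sorted descending: 25, 24, 17, 17, 17, 14, 12, 8, 6, 5, 4.
  25 → USB stick 1 (new)  [load 25/26]
  24 → USB stick 2 (new)  [load 24/26]
  17 → USB stick 3 (new)  [load 17/26]
  17 → USB stick 4 (new)  [load 17/26]
  17 → USB stick 5 (new)  [load 17/26]
  14 → USB stick 6 (new)  [load 14/26]
  12 → USB stick 6  [load 26/26]
  8 → USB stick 3  [load 25/26]
  6 → USB stick 4  [load 23/26]
  5 → USB stick 5  [load 22/26]
  4 → USB stick 5  [load 26/26]
6 USB sticks opened.

6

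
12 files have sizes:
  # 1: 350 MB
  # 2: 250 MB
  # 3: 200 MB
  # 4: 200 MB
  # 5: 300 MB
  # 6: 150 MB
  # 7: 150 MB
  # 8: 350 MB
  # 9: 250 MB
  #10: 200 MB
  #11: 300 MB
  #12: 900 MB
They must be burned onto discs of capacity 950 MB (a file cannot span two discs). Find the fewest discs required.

Total = 900 + 350 + 350 + 300 + 300 + 250 + 250 + 200 + 200 + 200 + 150 + 150 = 3600 MB.
Lower bound: ⌈3600/950⌉ = 4 discs.
A packing using 4 discs:
  disc 1: 900 = 900
  disc 2: 350 + 350 + 250 = 950
  disc 3: 300 + 300 + 250 = 850
  disc 4: 200 + 200 + 200 + 150 + 150 = 900
This matches the lower bound, so 4 is optimal.

4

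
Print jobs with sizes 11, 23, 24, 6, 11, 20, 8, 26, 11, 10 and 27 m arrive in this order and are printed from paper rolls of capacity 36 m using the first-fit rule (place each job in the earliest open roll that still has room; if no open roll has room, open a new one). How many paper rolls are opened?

  11 → roll 1 (new)  [load 11/36]
  23 → roll 1  [load 34/36]
  24 → roll 2 (new)  [load 24/36]
  6 → roll 2  [load 30/36]
  11 → roll 3 (new)  [load 11/36]
  20 → roll 3  [load 31/36]
  8 → roll 4 (new)  [load 8/36]
  26 → roll 4  [load 34/36]
  11 → roll 5 (new)  [load 11/36]
  10 → roll 5  [load 21/36]
  27 → roll 6 (new)  [load 27/36]
6 paper rolls opened.

6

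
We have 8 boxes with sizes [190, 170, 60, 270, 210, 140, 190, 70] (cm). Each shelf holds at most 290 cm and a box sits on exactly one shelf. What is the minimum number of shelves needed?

Total = 270 + 210 + 190 + 190 + 170 + 140 + 70 + 60 = 1300 cm.
Lower bound: ⌈1300/290⌉ = 5 shelves.
A packing using 6 shelves:
  shelf 1: 270 = 270
  shelf 2: 210 + 70 = 280
  shelf 3: 190 + 60 = 250
  shelf 4: 190 = 190
  shelf 5: 170 = 170
  shelf 6: 140 = 140
No arrangement into 5 shelves stays within capacity, so 6 is optimal.

6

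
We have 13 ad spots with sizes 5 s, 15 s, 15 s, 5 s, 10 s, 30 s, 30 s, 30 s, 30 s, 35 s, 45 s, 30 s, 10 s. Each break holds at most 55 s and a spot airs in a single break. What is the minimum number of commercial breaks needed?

Total = 45 + 35 + 30 + 30 + 30 + 30 + 30 + 15 + 15 + 10 + 10 + 5 + 5 = 290 s.
Lower bound: ⌈290/55⌉ = 6 commercial breaks.
Also, 7 ad spots each exceed 55/2 s, and no two of those can share a break, so at least 7 commercial breaks are needed.
A packing using 7 commercial breaks:
  break 1: 45 + 10 = 55
  break 2: 35 + 15 + 5 = 55
  break 3: 30 + 15 + 10 = 55
  break 4: 30 + 5 = 35
  break 5: 30 = 30
  break 6: 30 = 30
  break 7: 30 = 30
This matches the lower bound, so 7 is optimal.

7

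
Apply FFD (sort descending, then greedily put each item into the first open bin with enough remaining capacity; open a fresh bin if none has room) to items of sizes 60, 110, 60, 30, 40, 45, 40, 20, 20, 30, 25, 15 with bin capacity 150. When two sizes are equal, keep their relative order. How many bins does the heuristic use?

4

Sorted descending: 110, 60, 60, 45, 40, 40, 30, 30, 25, 20, 20, 15.
  110 → bin 1 (new)  [load 110/150]
  60 → bin 2 (new)  [load 60/150]
  60 → bin 2  [load 120/150]
  45 → bin 3 (new)  [load 45/150]
  40 → bin 1  [load 150/150]
  40 → bin 3  [load 85/150]
  30 → bin 2  [load 150/150]
  30 → bin 3  [load 115/150]
  25 → bin 3  [load 140/150]
  20 → bin 4 (new)  [load 20/150]
  20 → bin 4  [load 40/150]
  15 → bin 4  [load 55/150]
4 bins opened.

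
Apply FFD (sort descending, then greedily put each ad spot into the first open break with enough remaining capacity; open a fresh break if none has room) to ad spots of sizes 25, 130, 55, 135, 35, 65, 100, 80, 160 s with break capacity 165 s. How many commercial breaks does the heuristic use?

5

Sorted descending: 160, 135, 130, 100, 80, 65, 55, 35, 25.
  160 → break 1 (new)  [load 160/165]
  135 → break 2 (new)  [load 135/165]
  130 → break 3 (new)  [load 130/165]
  100 → break 4 (new)  [load 100/165]
  80 → break 5 (new)  [load 80/165]
  65 → break 4  [load 165/165]
  55 → break 5  [load 135/165]
  35 → break 3  [load 165/165]
  25 → break 2  [load 160/165]
5 commercial breaks opened.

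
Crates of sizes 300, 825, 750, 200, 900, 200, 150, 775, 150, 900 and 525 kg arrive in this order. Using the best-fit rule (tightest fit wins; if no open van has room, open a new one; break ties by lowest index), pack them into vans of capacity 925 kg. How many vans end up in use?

  300 → van 1 (new)  [load 300/925]
  825 → van 2 (new)  [load 825/925]
  750 → van 3 (new)  [load 750/925]
  200 → van 1  [load 500/925]
  900 → van 4 (new)  [load 900/925]
  200 → van 1  [load 700/925]
  150 → van 3  [load 900/925]
  775 → van 5 (new)  [load 775/925]
  150 → van 5  [load 925/925]
  900 → van 6 (new)  [load 900/925]
  525 → van 7 (new)  [load 525/925]
7 vans opened.

7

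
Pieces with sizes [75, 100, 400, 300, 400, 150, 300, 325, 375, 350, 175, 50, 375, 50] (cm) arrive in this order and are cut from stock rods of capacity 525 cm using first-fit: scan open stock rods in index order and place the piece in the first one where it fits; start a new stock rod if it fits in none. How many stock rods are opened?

8

  75 → stock rod 1 (new)  [load 75/525]
  100 → stock rod 1  [load 175/525]
  400 → stock rod 2 (new)  [load 400/525]
  300 → stock rod 1  [load 475/525]
  400 → stock rod 3 (new)  [load 400/525]
  150 → stock rod 4 (new)  [load 150/525]
  300 → stock rod 4  [load 450/525]
  325 → stock rod 5 (new)  [load 325/525]
  375 → stock rod 6 (new)  [load 375/525]
  350 → stock rod 7 (new)  [load 350/525]
  175 → stock rod 5  [load 500/525]
  50 → stock rod 1  [load 525/525]
  375 → stock rod 8 (new)  [load 375/525]
  50 → stock rod 2  [load 450/525]
8 stock rods opened.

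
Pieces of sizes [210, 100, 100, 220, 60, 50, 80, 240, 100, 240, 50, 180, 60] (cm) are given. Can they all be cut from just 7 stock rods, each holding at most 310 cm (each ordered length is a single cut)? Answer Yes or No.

Yes

A valid assignment using 6 stock rods:
  stock rod 1: 240 + 60 = 300
  stock rod 2: 240 + 60 = 300
  stock rod 3: 220 + 80 = 300
  stock rod 4: 210 + 100 = 310
  stock rod 5: 180 + 100 = 280
  stock rod 6: 100 + 50 + 50 = 200
That uses only 6 ≤ 7, so 7 stock rods are enough.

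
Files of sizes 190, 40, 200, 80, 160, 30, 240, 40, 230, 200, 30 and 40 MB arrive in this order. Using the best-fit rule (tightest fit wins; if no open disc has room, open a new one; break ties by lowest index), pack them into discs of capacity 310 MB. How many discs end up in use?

6

  190 → disc 1 (new)  [load 190/310]
  40 → disc 1  [load 230/310]
  200 → disc 2 (new)  [load 200/310]
  80 → disc 1  [load 310/310]
  160 → disc 3 (new)  [load 160/310]
  30 → disc 2  [load 230/310]
  240 → disc 4 (new)  [load 240/310]
  40 → disc 4  [load 280/310]
  230 → disc 5 (new)  [load 230/310]
  200 → disc 6 (new)  [load 200/310]
  30 → disc 4  [load 310/310]
  40 → disc 2  [load 270/310]
6 discs opened.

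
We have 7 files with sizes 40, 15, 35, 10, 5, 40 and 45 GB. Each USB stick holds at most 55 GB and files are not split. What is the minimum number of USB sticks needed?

4

Total = 45 + 40 + 40 + 35 + 15 + 10 + 5 = 190 GB.
Lower bound: ⌈190/55⌉ = 4 USB sticks.
A packing using 4 USB sticks:
  USB stick 1: 45 + 10 = 55
  USB stick 2: 40 + 15 = 55
  USB stick 3: 40 + 5 = 45
  USB stick 4: 35 = 35
This matches the lower bound, so 4 is optimal.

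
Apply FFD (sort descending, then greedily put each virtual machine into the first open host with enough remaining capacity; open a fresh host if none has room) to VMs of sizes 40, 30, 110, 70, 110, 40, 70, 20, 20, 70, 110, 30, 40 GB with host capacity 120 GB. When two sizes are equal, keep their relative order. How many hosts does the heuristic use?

Sorted descending: 110, 110, 110, 70, 70, 70, 40, 40, 40, 30, 30, 20, 20.
  110 → host 1 (new)  [load 110/120]
  110 → host 2 (new)  [load 110/120]
  110 → host 3 (new)  [load 110/120]
  70 → host 4 (new)  [load 70/120]
  70 → host 5 (new)  [load 70/120]
  70 → host 6 (new)  [load 70/120]
  40 → host 4  [load 110/120]
  40 → host 5  [load 110/120]
  40 → host 6  [load 110/120]
  30 → host 7 (new)  [load 30/120]
  30 → host 7  [load 60/120]
  20 → host 7  [load 80/120]
  20 → host 7  [load 100/120]
7 hosts opened.

7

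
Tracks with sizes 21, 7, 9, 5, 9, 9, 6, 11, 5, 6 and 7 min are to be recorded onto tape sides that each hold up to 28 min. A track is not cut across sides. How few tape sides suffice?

4

Total = 21 + 11 + 9 + 9 + 9 + 7 + 7 + 6 + 6 + 5 + 5 = 95 min.
Lower bound: ⌈95/28⌉ = 4 tape sides.
A packing using 4 tape sides:
  side 1: 21 + 7 = 28
  side 2: 11 + 9 + 7 = 27
  side 3: 9 + 9 + 6 = 24
  side 4: 6 + 5 + 5 = 16
This matches the lower bound, so 4 is optimal.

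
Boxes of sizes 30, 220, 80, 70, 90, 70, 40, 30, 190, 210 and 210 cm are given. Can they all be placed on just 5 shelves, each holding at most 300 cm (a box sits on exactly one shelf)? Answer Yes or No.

A valid assignment using 5 shelves:
  shelf 1: 220 + 80 = 300
  shelf 2: 210 + 90 = 300
  shelf 3: 210 + 70 = 280
  shelf 4: 190 + 70 + 40 = 300
  shelf 5: 30 + 30 = 60
Every load is within 300 cm, so 5 shelves suffice.

Yes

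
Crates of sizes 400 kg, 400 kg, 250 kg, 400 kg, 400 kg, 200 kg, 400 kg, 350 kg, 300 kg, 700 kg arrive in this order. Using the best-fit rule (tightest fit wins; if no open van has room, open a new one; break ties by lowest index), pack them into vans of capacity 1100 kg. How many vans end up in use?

  400 → van 1 (new)  [load 400/1100]
  400 → van 1  [load 800/1100]
  250 → van 1  [load 1050/1100]
  400 → van 2 (new)  [load 400/1100]
  400 → van 2  [load 800/1100]
  200 → van 2  [load 1000/1100]
  400 → van 3 (new)  [load 400/1100]
  350 → van 3  [load 750/1100]
  300 → van 3  [load 1050/1100]
  700 → van 4 (new)  [load 700/1100]
4 vans opened.

4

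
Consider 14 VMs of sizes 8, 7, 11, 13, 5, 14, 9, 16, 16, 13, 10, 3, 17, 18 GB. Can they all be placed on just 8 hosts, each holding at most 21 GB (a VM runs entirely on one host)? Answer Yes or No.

Total = 160 GB; ⌈160/21⌉ = 8.
The bound of 8 does not rule out 8, but exhaustive search shows no assignment into 8 hosts of capacity 21 GB exists — the minimum is 9.

No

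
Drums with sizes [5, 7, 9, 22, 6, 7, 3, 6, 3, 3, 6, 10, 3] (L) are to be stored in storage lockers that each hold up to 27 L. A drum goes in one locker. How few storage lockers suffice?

4

Total = 22 + 10 + 9 + 7 + 7 + 6 + 6 + 6 + 5 + 3 + 3 + 3 + 3 = 90 L.
Lower bound: ⌈90/27⌉ = 4 storage lockers.
A packing using 4 storage lockers:
  locker 1: 22 + 5 = 27
  locker 2: 10 + 9 + 7 = 26
  locker 3: 7 + 6 + 6 + 6 = 25
  locker 4: 3 + 3 + 3 + 3 = 12
This matches the lower bound, so 4 is optimal.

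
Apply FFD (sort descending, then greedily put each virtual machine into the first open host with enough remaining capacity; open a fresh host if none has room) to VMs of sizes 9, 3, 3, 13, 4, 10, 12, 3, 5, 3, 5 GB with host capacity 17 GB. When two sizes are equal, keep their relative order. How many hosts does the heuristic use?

Sorted descending: 13, 12, 10, 9, 5, 5, 4, 3, 3, 3, 3.
  13 → host 1 (new)  [load 13/17]
  12 → host 2 (new)  [load 12/17]
  10 → host 3 (new)  [load 10/17]
  9 → host 4 (new)  [load 9/17]
  5 → host 2  [load 17/17]
  5 → host 3  [load 15/17]
  4 → host 1  [load 17/17]
  3 → host 4  [load 12/17]
  3 → host 4  [load 15/17]
  3 → host 5 (new)  [load 3/17]
  3 → host 5  [load 6/17]
5 hosts opened.

5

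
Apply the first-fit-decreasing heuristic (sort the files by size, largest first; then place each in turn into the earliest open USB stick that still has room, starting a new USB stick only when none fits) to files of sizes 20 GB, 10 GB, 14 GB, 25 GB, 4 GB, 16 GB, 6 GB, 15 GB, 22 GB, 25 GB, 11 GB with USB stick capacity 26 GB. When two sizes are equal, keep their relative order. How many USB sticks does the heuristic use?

7

Sorted descending: 25, 25, 22, 20, 16, 15, 14, 11, 10, 6, 4.
  25 → USB stick 1 (new)  [load 25/26]
  25 → USB stick 2 (new)  [load 25/26]
  22 → USB stick 3 (new)  [load 22/26]
  20 → USB stick 4 (new)  [load 20/26]
  16 → USB stick 5 (new)  [load 16/26]
  15 → USB stick 6 (new)  [load 15/26]
  14 → USB stick 7 (new)  [load 14/26]
  11 → USB stick 6  [load 26/26]
  10 → USB stick 5  [load 26/26]
  6 → USB stick 4  [load 26/26]
  4 → USB stick 3  [load 26/26]
7 USB sticks opened.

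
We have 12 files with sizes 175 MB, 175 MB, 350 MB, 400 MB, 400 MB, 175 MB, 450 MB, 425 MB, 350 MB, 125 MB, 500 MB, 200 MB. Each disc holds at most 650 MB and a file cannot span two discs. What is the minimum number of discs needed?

Total = 500 + 450 + 425 + 400 + 400 + 350 + 350 + 200 + 175 + 175 + 175 + 125 = 3725 MB.
Lower bound: ⌈3725/650⌉ = 6 discs.
Also, 7 files each exceed 325 MB, and no two of those can share a disc, so at least 7 discs are needed.
A packing using 7 discs:
  disc 1: 500 + 125 = 625
  disc 2: 450 + 200 = 650
  disc 3: 425 + 175 = 600
  disc 4: 400 + 175 = 575
  disc 5: 400 + 175 = 575
  disc 6: 350 = 350
  disc 7: 350 = 350
This matches the lower bound, so 7 is optimal.

7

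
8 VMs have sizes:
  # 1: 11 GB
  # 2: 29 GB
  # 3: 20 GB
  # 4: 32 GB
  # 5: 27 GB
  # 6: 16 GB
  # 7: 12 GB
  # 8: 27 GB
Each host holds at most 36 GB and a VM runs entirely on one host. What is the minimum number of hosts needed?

Total = 32 + 29 + 27 + 27 + 20 + 16 + 12 + 11 = 174 GB.
Lower bound: ⌈174/36⌉ = 5 hosts.
A packing using 6 hosts:
  host 1: 32 = 32
  host 2: 29 = 29
  host 3: 27 = 27
  host 4: 27 = 27
  host 5: 20 + 16 = 36
  host 6: 12 + 11 = 23
No arrangement into 5 hosts stays within capacity, so 6 is optimal.

6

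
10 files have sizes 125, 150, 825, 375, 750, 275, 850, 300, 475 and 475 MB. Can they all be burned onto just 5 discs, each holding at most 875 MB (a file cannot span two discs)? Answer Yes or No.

Total = 4600 MB; ⌈4600/875⌉ = 6.
At least 6 discs are required, but only 5 are allowed.

No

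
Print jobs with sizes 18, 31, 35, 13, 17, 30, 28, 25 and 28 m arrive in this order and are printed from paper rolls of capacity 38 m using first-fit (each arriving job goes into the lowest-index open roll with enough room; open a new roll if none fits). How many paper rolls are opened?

8

  18 → roll 1 (new)  [load 18/38]
  31 → roll 2 (new)  [load 31/38]
  35 → roll 3 (new)  [load 35/38]
  13 → roll 1  [load 31/38]
  17 → roll 4 (new)  [load 17/38]
  30 → roll 5 (new)  [load 30/38]
  28 → roll 6 (new)  [load 28/38]
  25 → roll 7 (new)  [load 25/38]
  28 → roll 8 (new)  [load 28/38]
8 paper rolls opened.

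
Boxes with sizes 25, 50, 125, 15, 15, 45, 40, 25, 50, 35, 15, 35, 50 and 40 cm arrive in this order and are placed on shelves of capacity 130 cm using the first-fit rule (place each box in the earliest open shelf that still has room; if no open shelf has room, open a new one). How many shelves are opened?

5

  25 → shelf 1 (new)  [load 25/130]
  50 → shelf 1  [load 75/130]
  125 → shelf 2 (new)  [load 125/130]
  15 → shelf 1  [load 90/130]
  15 → shelf 1  [load 105/130]
  45 → shelf 3 (new)  [load 45/130]
  40 → shelf 3  [load 85/130]
  25 → shelf 1  [load 130/130]
  50 → shelf 4 (new)  [load 50/130]
  35 → shelf 3  [load 120/130]
  15 → shelf 4  [load 65/130]
  35 → shelf 4  [load 100/130]
  50 → shelf 5 (new)  [load 50/130]
  40 → shelf 5  [load 90/130]
5 shelves opened.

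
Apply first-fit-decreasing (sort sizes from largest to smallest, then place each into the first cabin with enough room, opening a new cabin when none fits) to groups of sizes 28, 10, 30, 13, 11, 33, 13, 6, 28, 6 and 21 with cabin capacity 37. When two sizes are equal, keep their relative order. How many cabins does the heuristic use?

6

Sorted descending: 33, 30, 28, 28, 21, 13, 13, 11, 10, 6, 6.
  33 → cabin 1 (new)  [load 33/37]
  30 → cabin 2 (new)  [load 30/37]
  28 → cabin 3 (new)  [load 28/37]
  28 → cabin 4 (new)  [load 28/37]
  21 → cabin 5 (new)  [load 21/37]
  13 → cabin 5  [load 34/37]
  13 → cabin 6 (new)  [load 13/37]
  11 → cabin 6  [load 24/37]
  10 → cabin 6  [load 34/37]
  6 → cabin 2  [load 36/37]
  6 → cabin 3  [load 34/37]
6 cabins opened.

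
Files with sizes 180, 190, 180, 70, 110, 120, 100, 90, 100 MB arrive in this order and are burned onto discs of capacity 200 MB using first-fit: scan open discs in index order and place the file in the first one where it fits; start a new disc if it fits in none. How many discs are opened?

  180 → disc 1 (new)  [load 180/200]
  190 → disc 2 (new)  [load 190/200]
  180 → disc 3 (new)  [load 180/200]
  70 → disc 4 (new)  [load 70/200]
  110 → disc 4  [load 180/200]
  120 → disc 5 (new)  [load 120/200]
  100 → disc 6 (new)  [load 100/200]
  90 → disc 6  [load 190/200]
  100 → disc 7 (new)  [load 100/200]
7 discs opened.

7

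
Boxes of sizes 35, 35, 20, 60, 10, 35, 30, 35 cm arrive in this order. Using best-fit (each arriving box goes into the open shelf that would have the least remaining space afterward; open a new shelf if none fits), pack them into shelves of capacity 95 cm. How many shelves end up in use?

  35 → shelf 1 (new)  [load 35/95]
  35 → shelf 1  [load 70/95]
  20 → shelf 1  [load 90/95]
  60 → shelf 2 (new)  [load 60/95]
  10 → shelf 2  [load 70/95]
  35 → shelf 3 (new)  [load 35/95]
  30 → shelf 3  [load 65/95]
  35 → shelf 4 (new)  [load 35/95]
4 shelves opened.

4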